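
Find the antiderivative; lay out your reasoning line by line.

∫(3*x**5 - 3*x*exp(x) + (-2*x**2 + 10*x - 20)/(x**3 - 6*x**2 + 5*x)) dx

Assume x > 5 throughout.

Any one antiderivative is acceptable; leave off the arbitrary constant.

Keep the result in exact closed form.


Step 1. Rewrite: now ∫(3*x**5) dx + ∫(-3*x*exp(x)) dx + ∫((-2*x**2 + 10*x - 20)/(x**3 - 6*x**2 + 5*x)) dx.
Step 2. Decompose ∫((-2*x**2 + 10*x - 20)/(x**3 - 6*x**2 + 5*x)) dx by partial fractions, (-2*x**2 + 10*x - 20)/(x**3 - 6*x**2 + 5*x) = 3/(x - 1) - 1/(x - 5) - 4/x: now ∫(-4/x) dx + ∫(3*x**5) dx + ∫(-3*x*exp(x)) dx + ∫(-1/(x - 5)) dx + ∫(3/(x - 1)) dx.
Step 3. Evaluate the standard form [assuming x > 5]: now -log(x - 5) + ∫(-4/x) dx + ∫(3*x**5) dx + ∫(-3*x*exp(x)) dx + ∫(3/(x - 1)) dx.
Step 4. Evaluate the standard form [assuming x > 0]: now -4*log(x) - log(x - 5) + ∫(3*x**5) dx + ∫(-3*x*exp(x)) dx + ∫(3/(x - 1)) dx.
Step 5. Evaluate the standard form [assuming x > 1]: now -4*log(x) - log(x - 5) + 3*log(x - 1) + ∫(3*x**5) dx + ∫(-3*x*exp(x)) dx.
Step 6. Integrate ∫(-3*x*exp(x)) dx by parts with u = x, dv = (-3*exp(x)) dx, so v = -3*exp(x): now -3*x*exp(x) - 4*log(x) - log(x - 5) + 3*log(x - 1) + ∫(3*x**5) dx + ∫(3*exp(x)) dx.
Step 7. Evaluate the standard form: now -3*x*exp(x) + 3*exp(x) - 4*log(x) - log(x - 5) + 3*log(x - 1) + ∫(3*x**5) dx.
Step 8. Evaluate the standard form: now x**6/2 - 3*x*exp(x) + 3*exp(x) - 4*log(x) - log(x - 5) + 3*log(x - 1).
Answer: x**6/2 - 3*x*exp(x) + 3*exp(x) - 4*log(x) - log(x - 5) + 3*log(x - 1).


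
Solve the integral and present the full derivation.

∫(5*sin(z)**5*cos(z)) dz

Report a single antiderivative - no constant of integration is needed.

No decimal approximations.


Step 1. Substitute u = sin(z), turning ∫(5*sin(z)**5*cos(z)) dz into ∫(5*u**5) du: now ∫(5*u**5) du.
Step 2. Evaluate the standard form: now 5*u**6/6.
Step 3. Substitute back u = sin(z): now 5*sin(z)**6/6.
Answer: 5*sin(z)**6/6.


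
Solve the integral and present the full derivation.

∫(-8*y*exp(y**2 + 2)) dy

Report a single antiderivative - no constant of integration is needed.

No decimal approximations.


Step 1. Substitute u = y**2 + 2, turning ∫(-8*y*exp(y**2 + 2)) dy into ∫(-4*exp(u)) du: now ∫(-4*exp(u)) du.
Step 2. Evaluate the standard form: now -4*exp(u).
Step 3. Substitute back u = y**2 + 2: now -4*exp(y**2 + 2).
Answer: -4*exp(y**2 + 2).


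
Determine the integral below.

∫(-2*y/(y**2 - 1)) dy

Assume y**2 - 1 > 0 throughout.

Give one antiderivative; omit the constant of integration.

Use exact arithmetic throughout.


Answer: -log(y**2 - 1).


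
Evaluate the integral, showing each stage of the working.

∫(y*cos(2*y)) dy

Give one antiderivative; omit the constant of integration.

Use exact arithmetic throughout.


Step 1. Integrate ∫(y*cos(2*y)) dy by parts with u = y, dv = (cos(2*y)) dy, so v = sin(2*y)/2: now y*sin(2*y)/2 + ∫(-sin(2*y)/2) dy.
Step 2. Evaluate the standard form: now y*sin(2*y)/2 + cos(2*y)/4.
Answer: y*sin(2*y)/2 + cos(2*y)/4.


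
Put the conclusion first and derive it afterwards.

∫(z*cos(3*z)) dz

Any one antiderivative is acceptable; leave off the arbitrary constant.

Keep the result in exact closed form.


The answer is z*sin(3*z)/3 + cos(3*z)/9.
Step 1. Integrate ∫(z*cos(3*z)) dz by parts with u = z, dv = (cos(3*z)) dz, so v = sin(3*z)/3: now z*sin(3*z)/3 + ∫(-sin(3*z)/3) dz.
Step 2. Evaluate the standard form: now z*sin(3*z)/3 + cos(3*z)/9.
Answer: z*sin(3*z)/3 + cos(3*z)/9.


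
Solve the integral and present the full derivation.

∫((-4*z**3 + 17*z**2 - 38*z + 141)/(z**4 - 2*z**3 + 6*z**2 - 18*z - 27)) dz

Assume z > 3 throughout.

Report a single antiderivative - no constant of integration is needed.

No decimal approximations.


Step 1. Decompose ∫((-4*z**3 + 17*z**2 - 38*z + 141)/(z**4 - 2*z**3 + 6*z**2 - 18*z - 27)) dz by partial fractions, (-4*z**3 + 17*z**2 - 38*z + 141)/(z**4 - 2*z**3 + 6*z**2 - 18*z - 27) = 1/(z**2 + 9) - 5/(z + 1) + 1/(z - 3): now ∫(1/(z - 3)) dz + ∫(-5/(z + 1)) dz + ∫(1/(z**2 + 9)) dz.
Step 2. Evaluate the standard form [assuming z > 3]: now log(z - 3) + ∫(-5/(z + 1)) dz + ∫(1/(z**2 + 9)) dz.
Step 3. Evaluate the standard form [assuming z > -1]: now log(z - 3) - 5*log(z + 1) + ∫(1/(z**2 + 9)) dz.
Step 4. Evaluate the standard form: now log(z - 3) - 5*log(z + 1) + atan(z/3)/3.
Answer: log(z - 3) - 5*log(z + 1) + atan(z/3)/3.


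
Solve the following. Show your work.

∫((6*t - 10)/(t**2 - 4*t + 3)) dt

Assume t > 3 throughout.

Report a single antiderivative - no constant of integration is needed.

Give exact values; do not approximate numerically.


Step 1. Decompose ∫((6*t - 10)/(t**2 - 4*t + 3)) dt by partial fractions, (6*t - 10)/(t**2 - 4*t + 3) = 2/(t - 1) + 4/(t - 3): now ∫(4/(t - 3)) dt + ∫(2/(t - 1)) dt.
Step 2. Evaluate the standard form [assuming t > 1]: now 2*log(t - 1) + ∫(4/(t - 3)) dt.
Step 3. Evaluate the standard form [assuming t > 3]: now 4*log(t - 3) + 2*log(t - 1).
Answer: 4*log(t - 3) + 2*log(t - 1).


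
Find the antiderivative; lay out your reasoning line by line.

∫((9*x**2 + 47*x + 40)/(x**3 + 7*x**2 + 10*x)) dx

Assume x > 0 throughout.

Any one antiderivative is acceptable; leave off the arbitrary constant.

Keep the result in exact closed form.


Step 1. Decompose ∫((9*x**2 + 47*x + 40)/(x**3 + 7*x**2 + 10*x)) dx by partial fractions, (9*x**2 + 47*x + 40)/(x**3 + 7*x**2 + 10*x) = 2/(x + 5) + 3/(x + 2) + 4/x: now ∫(4/x) dx + ∫(3/(x + 2)) dx + ∫(2/(x + 5)) dx.
Step 2. Evaluate the standard form [assuming x > -2]: now 3*log(x + 2) + ∫(4/x) dx + ∫(2/(x + 5)) dx.
Step 3. Evaluate the standard form [assuming x > -5]: now 3*log(x + 2) + 2*log(x + 5) + ∫(4/x) dx.
Step 4. Evaluate the standard form [assuming x > 0]: now 4*log(x) + 3*log(x + 2) + 2*log(x + 5).
Answer: 4*log(x) + 3*log(x + 2) + 2*log(x + 5).


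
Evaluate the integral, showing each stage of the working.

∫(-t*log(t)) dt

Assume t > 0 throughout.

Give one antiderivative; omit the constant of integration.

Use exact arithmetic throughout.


Step 1. Integrate ∫(-t*log(t)) dt by parts with u = log(t), dv = (-t) dt, so v = -t**2/2 [assuming t > 0]: now -t**2*log(t)/2 + ∫(t/2) dt.
Step 2. Evaluate the standard form: now -t**2*log(t)/2 + t**2/4.
Answer: -t**2*log(t)/2 + t**2/4.


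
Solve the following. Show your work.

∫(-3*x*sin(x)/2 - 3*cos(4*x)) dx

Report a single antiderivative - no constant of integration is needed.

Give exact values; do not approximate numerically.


Step 1. Rewrite: now ∫(-3*x*sin(x)/2) dx + ∫(-3*cos(4*x)) dx.
Step 2. Integrate ∫(-3*x*sin(x)/2) dx by parts with u = x, dv = (-3*sin(x)/2) dx, so v = 3*cos(x)/2: now 3*x*cos(x)/2 + ∫(-3*cos(x)/2) dx + ∫(-3*cos(4*x)) dx.
Step 3. Evaluate the standard form: now 3*x*cos(x)/2 - 3*sin(x)/2 + ∫(-3*cos(4*x)) dx.
Step 4. Evaluate the standard form: now 3*x*cos(x)/2 - 3*sin(x)/2 - 3*sin(4*x)/4.
Answer: 3*x*cos(x)/2 - 3*sin(x)/2 - 3*sin(4*x)/4.


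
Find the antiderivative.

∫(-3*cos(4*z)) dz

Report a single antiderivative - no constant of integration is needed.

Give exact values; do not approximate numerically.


Answer: -3*sin(4*z)/4.


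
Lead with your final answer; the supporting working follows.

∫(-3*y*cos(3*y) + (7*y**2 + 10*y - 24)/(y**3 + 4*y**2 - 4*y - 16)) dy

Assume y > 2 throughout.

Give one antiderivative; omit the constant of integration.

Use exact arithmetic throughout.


The answer is -y*sin(3*y) + log(y - 2) + 2*log(y + 2) + 4*log(y + 4) - cos(3*y)/3.
Step 1. Rewrite: now ∫(-3*y*cos(3*y)) dy + ∫((7*y**2 + 10*y - 24)/(y**3 + 4*y**2 - 4*y - 16)) dy.
Step 2. Decompose ∫((7*y**2 + 10*y - 24)/(y**3 + 4*y**2 - 4*y - 16)) dy by partial fractions, (7*y**2 + 10*y - 24)/(y**3 + 4*y**2 - 4*y - 16) = 4/(y + 4) + 2/(y + 2) + 1/(y - 2): now ∫(-3*y*cos(3*y)) dy + ∫(1/(y - 2)) dy + ∫(2/(y + 2)) dy + ∫(4/(y + 4)) dy.
Step 3. Evaluate the standard form [assuming y > -4]: now 4*log(y + 4) + ∫(-3*y*cos(3*y)) dy + ∫(1/(y - 2)) dy + ∫(2/(y + 2)) dy.
Step 4. Evaluate the standard form [assuming y > -2]: now 2*log(y + 2) + 4*log(y + 4) + ∫(-3*y*cos(3*y)) dy + ∫(1/(y - 2)) dy.
Step 5. Evaluate the standard form [assuming y > 2]: now log(y - 2) + 2*log(y + 2) + 4*log(y + 4) + ∫(-3*y*cos(3*y)) dy.
Step 6. Integrate ∫(-3*y*cos(3*y)) dy by parts with u = y, dv = (-3*cos(3*y)) dy, so v = -sin(3*y): now -y*sin(3*y) + log(y - 2) + 2*log(y + 2) + 4*log(y + 4) + ∫(sin(3*y)) dy.
Step 7. Evaluate the standard form: now -y*sin(3*y) + log(y - 2) + 2*log(y + 2) + 4*log(y + 4) - cos(3*y)/3.
Answer: -y*sin(3*y) + log(y - 2) + 2*log(y + 2) + 4*log(y + 4) - cos(3*y)/3.


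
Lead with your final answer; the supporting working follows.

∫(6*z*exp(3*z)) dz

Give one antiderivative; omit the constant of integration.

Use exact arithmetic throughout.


The answer is 2*z*exp(3*z) - 2*exp(3*z)/3.
Step 1. Integrate ∫(6*z*exp(3*z)) dz by parts with u = z, dv = (6*exp(3*z)) dz, so v = 2*exp(3*z): now 2*z*exp(3*z) + ∫(-2*exp(3*z)) dz.
Step 2. Evaluate the standard form: now 2*z*exp(3*z) - 2*exp(3*z)/3.
Answer: 2*z*exp(3*z) - 2*exp(3*z)/3.


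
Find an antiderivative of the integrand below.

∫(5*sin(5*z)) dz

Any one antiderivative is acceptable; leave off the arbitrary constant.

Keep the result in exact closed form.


Answer: -cos(5*z).


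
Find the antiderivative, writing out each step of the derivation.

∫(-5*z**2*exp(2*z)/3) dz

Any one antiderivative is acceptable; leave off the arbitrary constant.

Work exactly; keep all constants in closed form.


Step 1. Integrate ∫(-5*z**2*exp(2*z)/3) dz by parts with u = z**2, dv = (-5*exp(2*z)/3) dz, so v = -5*exp(2*z)/6: now -5*z**2*exp(2*z)/6 + ∫(5*z*exp(2*z)/3) dz.
Step 2. Integrate ∫(5*z*exp(2*z)/3) dz by parts with u = z, dv = (5*exp(2*z)/3) dz, so v = 5*exp(2*z)/6: now -5*z**2*exp(2*z)/6 + 5*z*exp(2*z)/6 + ∫(-5*exp(2*z)/6) dz.
Step 3. Evaluate the standard form: now -5*z**2*exp(2*z)/6 + 5*z*exp(2*z)/6 - 5*exp(2*z)/12.
Answer: -5*z**2*exp(2*z)/6 + 5*z*exp(2*z)/6 - 5*exp(2*z)/12.


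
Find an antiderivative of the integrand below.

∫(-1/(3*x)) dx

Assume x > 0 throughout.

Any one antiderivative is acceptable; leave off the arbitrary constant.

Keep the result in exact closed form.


Answer: -log(x)/3.


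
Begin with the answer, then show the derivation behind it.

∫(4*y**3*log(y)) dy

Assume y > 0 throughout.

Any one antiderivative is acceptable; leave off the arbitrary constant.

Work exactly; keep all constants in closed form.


The answer is y**4*log(y) - y**4/4.
Step 1. Integrate ∫(4*y**3*log(y)) dy by parts with u = log(y), dv = (4*y**3) dy, so v = y**4 [assuming y > 0]: now y**4*log(y) + ∫(-y**3) dy.
Step 2. Evaluate the standard form: now y**4*log(y) - y**4/4.
Answer: y**4*log(y) - y**4/4.


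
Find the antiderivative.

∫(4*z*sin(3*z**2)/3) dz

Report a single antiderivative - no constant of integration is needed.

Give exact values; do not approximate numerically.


Answer: -2*cos(3*z**2)/9.


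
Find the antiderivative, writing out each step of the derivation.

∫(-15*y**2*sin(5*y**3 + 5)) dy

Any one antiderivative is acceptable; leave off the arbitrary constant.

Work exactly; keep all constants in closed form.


Step 1. Substitute u = y**3 + 1, turning ∫(-15*y**2*sin(5*y**3 + 5)) dy into ∫(-5*sin(5*u)) du: now ∫(-5*sin(5*u)) du.
Step 2. Evaluate the standard form: now cos(5*u).
Step 3. Substitute back u = y**3 + 1: now cos(5*y**3 + 5).
Answer: cos(5*y**3 + 5).


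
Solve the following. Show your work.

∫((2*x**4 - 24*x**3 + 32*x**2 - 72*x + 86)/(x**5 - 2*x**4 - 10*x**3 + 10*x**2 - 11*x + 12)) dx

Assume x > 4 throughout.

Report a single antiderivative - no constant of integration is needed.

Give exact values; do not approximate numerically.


Step 1. Decompose ∫((2*x**4 - 24*x**3 + 32*x**2 - 72*x + 86)/(x**5 - 2*x**4 - 10*x**3 + 10*x**2 - 11*x + 12)) dx by partial fractions, (2*x**4 - 24*x**3 + 32*x**2 - 72*x + 86)/(x**5 - 2*x**4 - 10*x**3 + 10*x**2 - 11*x + 12) = 4/(x**2 + 1) + 5/(x + 3) - 1/(x - 1) - 2/(x - 4): now ∫(-2/(x - 4)) dx + ∫(-1/(x - 1)) dx + ∫(5/(x + 3)) dx + ∫(4/(x**2 + 1)) dx.
Step 2. Evaluate the standard form [assuming x > 4]: now -2*log(x - 4) + ∫(-1/(x - 1)) dx + ∫(5/(x + 3)) dx + ∫(4/(x**2 + 1)) dx.
Step 3. Evaluate the standard form [assuming x > 1]: now -2*log(x - 4) - log(x - 1) + ∫(5/(x + 3)) dx + ∫(4/(x**2 + 1)) dx.
Step 4. Evaluate the standard form [assuming x > -3]: now -2*log(x - 4) - log(x - 1) + 5*log(x + 3) + ∫(4/(x**2 + 1)) dx.
Step 5. Evaluate the standard form: now -2*log(x - 4) - log(x - 1) + 5*log(x + 3) + 4*atan(x).
Answer: -2*log(x - 4) - log(x - 1) + 5*log(x + 3) + 4*atan(x).


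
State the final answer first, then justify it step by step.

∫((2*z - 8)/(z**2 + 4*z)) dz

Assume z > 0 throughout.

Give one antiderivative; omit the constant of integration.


The answer is -2*log(z) + 4*log(z + 4).
Step 1. Decompose ∫((2*z - 8)/(z**2 + 4*z)) dz by partial fractions, (2*z - 8)/(z**2 + 4*z) = 4/(z + 4) - 2/z: now ∫(-2/z) dz + ∫(4/(z + 4)) dz.
Step 2. Evaluate the standard form [assuming z > -4]: now 4*log(z + 4) + ∫(-2/z) dz.
Step 3. Evaluate the standard form [assuming z > 0]: now -2*log(z) + 4*log(z + 4).
Answer: -2*log(z) + 4*log(z + 4).


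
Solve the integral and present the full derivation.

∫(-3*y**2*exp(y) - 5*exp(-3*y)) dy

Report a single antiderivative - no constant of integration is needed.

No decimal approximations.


Step 1. Rewrite: now ∫(-3*y**2*exp(y)) dy + ∫(-5*exp(-3*y)) dy.
Step 2. Evaluate the standard form: now ∫(-3*y**2*exp(y)) dy + 5*exp(-3*y)/3.
Step 3. Integrate ∫(-3*y**2*exp(y)) dy by parts with u = y**2, dv = (-3*exp(y)) dy, so v = -3*exp(y): now -3*y**2*exp(y) + ∫(6*y*exp(y)) dy + 5*exp(-3*y)/3.
Step 4. Integrate ∫(6*y*exp(y)) dy by parts with u = y, dv = (6*exp(y)) dy, so v = 6*exp(y): now -3*y**2*exp(y) + 6*y*exp(y) + ∫(-6*exp(y)) dy + 5*exp(-3*y)/3.
Step 5. Evaluate the standard form: now -3*y**2*exp(y) + 6*y*exp(y) - 6*exp(y) + 5*exp(-3*y)/3.
Answer: -3*y**2*exp(y) + 6*y*exp(y) - 6*exp(y) + 5*exp(-3*y)/3.


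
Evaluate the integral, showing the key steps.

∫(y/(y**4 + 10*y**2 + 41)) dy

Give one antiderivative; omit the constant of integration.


Step 1. Substitute u = y**2 + 5, turning ∫(y/(y**4 + 10*y**2 + 41)) dy into ∫(1/(2*(u**2 + 16))) du: now ∫(1/(2*(u**2 + 16))) du.
Step 2. Evaluate the standard form: now atan(u/4)/8.
Step 3. Substitute back u = y**2 + 5: now atan(y**2/4 + 5/4)/8.
Answer: atan(y**2/4 + 5/4)/8.


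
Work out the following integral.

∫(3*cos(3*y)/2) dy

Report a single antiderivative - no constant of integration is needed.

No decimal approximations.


Answer: sin(3*y)/2.


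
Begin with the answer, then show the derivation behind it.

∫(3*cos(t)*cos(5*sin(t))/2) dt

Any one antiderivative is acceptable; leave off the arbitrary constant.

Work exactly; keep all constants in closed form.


The answer is 3*sin(5*sin(t))/10.
Step 1. Substitute u = sin(t), turning ∫(3*cos(t)*cos(5*sin(t))/2) dt into ∫(3*cos(5*u)/2) du: now ∫(3*cos(5*u)/2) du.
Step 2. Evaluate the standard form: now 3*sin(5*u)/10.
Step 3. Substitute back u = sin(t): now 3*sin(5*sin(t))/10.
Answer: 3*sin(5*sin(t))/10.


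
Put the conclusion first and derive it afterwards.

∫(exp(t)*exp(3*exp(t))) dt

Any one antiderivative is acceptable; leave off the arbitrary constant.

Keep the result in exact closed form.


The answer is exp(3*exp(t))/3.
Step 1. Substitute u = exp(t), turning ∫(exp(t)*exp(3*exp(t))) dt into ∫(exp(3*u)) du: now ∫(exp(3*u)) du.
Step 2. Evaluate the standard form: now exp(3*u)/3.
Step 3. Substitute back u = exp(t): now exp(3*exp(t))/3.
Answer: exp(3*exp(t))/3.


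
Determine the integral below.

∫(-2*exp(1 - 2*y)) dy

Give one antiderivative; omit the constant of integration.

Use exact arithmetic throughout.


Answer: exp(1 - 2*y).


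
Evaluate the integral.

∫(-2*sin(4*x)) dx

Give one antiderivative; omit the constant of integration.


Answer: cos(4*x)/2.


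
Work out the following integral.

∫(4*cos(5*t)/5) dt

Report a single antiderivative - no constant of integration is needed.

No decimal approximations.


Answer: 4*sin(5*t)/25.


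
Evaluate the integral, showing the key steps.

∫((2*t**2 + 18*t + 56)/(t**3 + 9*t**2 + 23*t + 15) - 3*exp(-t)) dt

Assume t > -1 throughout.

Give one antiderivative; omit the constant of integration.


Step 1. Rewrite: now ∫((2*t**2 + 18*t + 56)/(t**3 + 9*t**2 + 23*t + 15)) dt + ∫(-3*exp(-t)) dt.
Step 2. Decompose ∫((2*t**2 + 18*t + 56)/(t**3 + 9*t**2 + 23*t + 15)) dt by partial fractions, (2*t**2 + 18*t + 56)/(t**3 + 9*t**2 + 23*t + 15) = 2/(t + 5) - 5/(t + 3) + 5/(t + 1): now ∫(5/(t + 1)) dt + ∫(-5/(t + 3)) dt + ∫(2/(t + 5)) dt + ∫(-3*exp(-t)) dt.
Step 3. Evaluate the standard form [assuming t > -3]: now -5*log(t + 3) + ∫(5/(t + 1)) dt + ∫(2/(t + 5)) dt + ∫(-3*exp(-t)) dt.
Step 4. Evaluate the standard form [assuming t > -1]: now 5*log(t + 1) - 5*log(t + 3) + ∫(2/(t + 5)) dt + ∫(-3*exp(-t)) dt.
Step 5. Evaluate the standard form [assuming t > -5]: now 5*log(t + 1) - 5*log(t + 3) + 2*log(t + 5) + ∫(-3*exp(-t)) dt.
Step 6. Evaluate the standard form: now 5*log(t + 1) - 5*log(t + 3) + 2*log(t + 5) + 3*exp(-t).
Answer: 5*log(t + 1) - 5*log(t + 3) + 2*log(t + 5) + 3*exp(-t).


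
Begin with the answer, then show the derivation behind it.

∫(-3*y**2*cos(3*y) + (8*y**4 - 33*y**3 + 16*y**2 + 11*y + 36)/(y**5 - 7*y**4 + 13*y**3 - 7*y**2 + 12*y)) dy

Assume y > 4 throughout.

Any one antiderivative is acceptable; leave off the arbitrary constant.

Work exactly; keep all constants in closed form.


The answer is -y**2*sin(3*y) - 2*y*cos(3*y)/3 + 3*log(y) + 4*log(y - 4) + log(y - 3) + 2*sin(3*y)/9 + 4*atan(y).
Step 1. Rewrite: now ∫(-3*y**2*cos(3*y)) dy + ∫((8*y**4 - 33*y**3 + 16*y**2 + 11*y + 36)/(y**5 - 7*y**4 + 13*y**3 - 7*y**2 + 12*y)) dy.
Step 2. Integrate ∫(-3*y**2*cos(3*y)) dy by parts with u = y**2, dv = (-3*cos(3*y)) dy, so v = -sin(3*y): now -y**2*sin(3*y) + ∫(2*y*sin(3*y)) dy + ∫((8*y**4 - 33*y**3 + 16*y**2 + 11*y + 36)/(y**5 - 7*y**4 + 13*y**3 - 7*y**2 + 12*y)) dy.
Step 3. Integrate ∫(2*y*sin(3*y)) dy by parts with u = y, dv = (2*sin(3*y)) dy, so v = -2*cos(3*y)/3: now -y**2*sin(3*y) - 2*y*cos(3*y)/3 + ∫((8*y**4 - 33*y**3 + 16*y**2 + 11*y + 36)/(y**5 - 7*y**4 + 13*y**3 - 7*y**2 + 12*y)) dy + ∫(2*cos(3*y)/3) dy.
Step 4. Evaluate the standard form: now -y**2*sin(3*y) - 2*y*cos(3*y)/3 + 2*sin(3*y)/9 + ∫((8*y**4 - 33*y**3 + 16*y**2 + 11*y + 36)/(y**5 - 7*y**4 + 13*y**3 - 7*y**2 + 12*y)) dy.
Step 5. Decompose ∫((8*y**4 - 33*y**3 + 16*y**2 + 11*y + 36)/(y**5 - 7*y**4 + 13*y**3 - 7*y**2 + 12*y)) dy by partial fractions, (8*y**4 - 33*y**3 + 16*y**2 + 11*y + 36)/(y**5 - 7*y**4 + 13*y**3 - 7*y**2 + 12*y) = 4/(y**2 + 1) + 1/(y - 3) + 4/(y - 4) + 3/y: now -y**2*sin(3*y) - 2*y*cos(3*y)/3 + 2*sin(3*y)/9 + ∫(3/y) dy + ∫(4/(y - 4)) dy + ∫(1/(y - 3)) dy + ∫(4/(y**2 + 1)) dy.
Step 6. Evaluate the standard form [assuming y > 0]: now -y**2*sin(3*y) - 2*y*cos(3*y)/3 + 3*log(y) + 2*sin(3*y)/9 + ∫(4/(y - 4)) dy + ∫(1/(y - 3)) dy + ∫(4/(y**2 + 1)) dy.
Step 7. Evaluate the standard form [assuming y > 3]: now -y**2*sin(3*y) - 2*y*cos(3*y)/3 + 3*log(y) + log(y - 3) + 2*sin(3*y)/9 + ∫(4/(y - 4)) dy + ∫(4/(y**2 + 1)) dy.
Step 8. Evaluate the standard form [assuming y > 4]: now -y**2*sin(3*y) - 2*y*cos(3*y)/3 + 3*log(y) + 4*log(y - 4) + log(y - 3) + 2*sin(3*y)/9 + ∫(4/(y**2 + 1)) dy.
Step 9. Evaluate the standard form: now -y**2*sin(3*y) - 2*y*cos(3*y)/3 + 3*log(y) + 4*log(y - 4) + log(y - 3) + 2*sin(3*y)/9 + 4*atan(y).
Answer: -y**2*sin(3*y) - 2*y*cos(3*y)/3 + 3*log(y) + 4*log(y - 4) + log(y - 3) + 2*sin(3*y)/9 + 4*atan(y).


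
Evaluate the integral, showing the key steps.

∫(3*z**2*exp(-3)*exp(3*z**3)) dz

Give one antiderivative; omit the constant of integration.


Step 1. Substitute u = z**3 - 1, turning ∫(3*z**2*exp(-3)*exp(3*z**3)) dz into ∫(exp(3*u)) du: now ∫(exp(3*u)) du.
Step 2. Evaluate the standard form: now exp(3*u)/3.
Step 3. Substitute back u = z**3 - 1: now exp(3*z**3 - 3)/3.
Answer: exp(3*z**3 - 3)/3.


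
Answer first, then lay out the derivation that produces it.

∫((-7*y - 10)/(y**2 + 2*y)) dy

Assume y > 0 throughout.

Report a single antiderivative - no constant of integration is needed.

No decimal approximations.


The answer is -5*log(y) - 2*log(y + 2).
Step 1. Decompose ∫((-7*y - 10)/(y**2 + 2*y)) dy by partial fractions, (-7*y - 10)/(y**2 + 2*y) = -2/(y + 2) - 5/y: now ∫(-5/y) dy + ∫(-2/(y + 2)) dy.
Step 2. Evaluate the standard form [assuming y > -2]: now -2*log(y + 2) + ∫(-5/y) dy.
Step 3. Evaluate the standard form [assuming y > 0]: now -5*log(y) - 2*log(y + 2).
Answer: -5*log(y) - 2*log(y + 2).


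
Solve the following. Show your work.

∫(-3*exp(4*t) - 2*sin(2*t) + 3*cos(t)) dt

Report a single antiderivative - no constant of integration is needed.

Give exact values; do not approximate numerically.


Step 1. Rewrite: now ∫(-3*exp(4*t)) dt + ∫(-2*sin(2*t)) dt + ∫(3*cos(t)) dt.
Step 2. Evaluate the standard form: now -3*exp(4*t)/4 + ∫(-2*sin(2*t)) dt + ∫(3*cos(t)) dt.
Step 3. Evaluate the standard form: now -3*exp(4*t)/4 + cos(2*t) + ∫(3*cos(t)) dt.
Step 4. Evaluate the standard form: now -3*exp(4*t)/4 + 3*sin(t) + cos(2*t).
Answer: -3*exp(4*t)/4 + 3*sin(t) + cos(2*t).


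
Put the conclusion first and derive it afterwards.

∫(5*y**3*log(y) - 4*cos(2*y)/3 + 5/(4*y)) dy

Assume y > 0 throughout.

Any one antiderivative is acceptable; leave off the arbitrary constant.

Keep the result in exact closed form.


The answer is 5*y**4*log(y)/4 - 5*y**4/16 + 5*log(y)/4 - 2*sin(2*y)/3.
Step 1. Rewrite: now ∫(5/(4*y)) dy + ∫(5*y**3*log(y)) dy + ∫(-4*cos(2*y)/3) dy.
Step 2. Integrate ∫(5*y**3*log(y)) dy by parts with u = log(y), dv = (5*y**3) dy, so v = 5*y**4/4 [assuming y > 0]: now 5*y**4*log(y)/4 + ∫(5/(4*y)) dy + ∫(-5*y**3/4) dy + ∫(-4*cos(2*y)/3) dy.
Step 3. Evaluate the standard form: now 5*y**4*log(y)/4 - 5*y**4/16 + ∫(5/(4*y)) dy + ∫(-4*cos(2*y)/3) dy.
Step 4. Evaluate the standard form [assuming y > 0]: now 5*y**4*log(y)/4 - 5*y**4/16 + 5*log(y)/4 + ∫(-4*cos(2*y)/3) dy.
Step 5. Evaluate the standard form: now 5*y**4*log(y)/4 - 5*y**4/16 + 5*log(y)/4 - 2*sin(2*y)/3.
Answer: 5*y**4*log(y)/4 - 5*y**4/16 + 5*log(y)/4 - 2*sin(2*y)/3.


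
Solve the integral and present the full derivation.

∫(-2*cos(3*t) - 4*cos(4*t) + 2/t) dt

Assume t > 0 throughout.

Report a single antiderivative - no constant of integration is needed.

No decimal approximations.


Step 1. Rewrite: now ∫(2/t) dt + ∫(-2*cos(3*t)) dt + ∫(-4*cos(4*t)) dt.
Step 2. Evaluate the standard form: now -sin(4*t) + ∫(2/t) dt + ∫(-2*cos(3*t)) dt.
Step 3. Evaluate the standard form: now -2*sin(3*t)/3 - sin(4*t) + ∫(2/t) dt.
Step 4. Evaluate the standard form [assuming t > 0]: now 2*log(t) - 2*sin(3*t)/3 - sin(4*t).
Answer: 2*log(t) - 2*sin(3*t)/3 - sin(4*t).


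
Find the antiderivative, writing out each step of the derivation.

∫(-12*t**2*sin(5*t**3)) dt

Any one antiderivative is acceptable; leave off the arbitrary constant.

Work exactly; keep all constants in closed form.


Step 1. Substitute u = t**3, turning ∫(-12*t**2*sin(5*t**3)) dt into ∫(-4*sin(5*u)) du: now ∫(-4*sin(5*u)) du.
Step 2. Evaluate the standard form: now 4*cos(5*u)/5.
Step 3. Substitute back u = t**3: now 4*cos(5*t**3)/5.
Answer: 4*cos(5*t**3)/5.


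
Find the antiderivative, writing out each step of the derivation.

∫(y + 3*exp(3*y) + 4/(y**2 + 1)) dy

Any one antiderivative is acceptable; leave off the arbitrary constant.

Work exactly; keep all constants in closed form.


Step 1. Rewrite: now ∫(y) dy + ∫(4/(y**2 + 1)) dy + ∫(3*exp(3*y)) dy.
Step 2. Evaluate the standard form: now y**2/2 + ∫(4/(y**2 + 1)) dy + ∫(3*exp(3*y)) dy.
Step 3. Evaluate the standard form: now y**2/2 + exp(3*y) + ∫(4/(y**2 + 1)) dy.
Step 4. Evaluate the standard form: now y**2/2 + exp(3*y) + 4*atan(y).
Answer: y**2/2 + exp(3*y) + 4*atan(y).


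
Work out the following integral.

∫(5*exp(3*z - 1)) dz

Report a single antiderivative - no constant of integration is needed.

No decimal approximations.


Answer: 5*exp(3*z - 1)/3.


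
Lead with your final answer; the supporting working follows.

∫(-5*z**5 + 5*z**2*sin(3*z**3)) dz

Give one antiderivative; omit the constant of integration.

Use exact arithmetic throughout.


The answer is -5*z**6/6 - 5*cos(3*z**3)/9.
Step 1. Rewrite: now ∫(-5*z**5) dz + ∫(5*z**2*sin(3*z**3)) dz.
Step 2. Substitute u = z**3, turning ∫(5*z**2*sin(3*z**3)) dz into ∫(5*sin(3*u)/3) du: now ∫(-5*z**5) dz + ∫(5*sin(3*u)/3) du.
Step 3. Evaluate the standard form: now -5*cos(3*u)/9 + ∫(-5*z**5) dz.
Step 4. Substitute back u = z**3: now -5*cos(3*z**3)/9 + ∫(-5*z**5) dz.
Step 5. Evaluate the standard form: now -5*z**6/6 - 5*cos(3*z**3)/9.
Answer: -5*z**6/6 - 5*cos(3*z**3)/9.


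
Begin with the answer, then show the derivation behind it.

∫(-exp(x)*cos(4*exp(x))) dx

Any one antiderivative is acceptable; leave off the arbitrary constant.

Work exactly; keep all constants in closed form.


The answer is -sin(4*exp(x))/4.
Step 1. Substitute u = exp(x), turning ∫(-exp(x)*cos(4*exp(x))) dx into ∫(-cos(4*u)) du: now ∫(-cos(4*u)) du.
Step 2. Evaluate the standard form: now -sin(4*u)/4.
Step 3. Substitute back u = exp(x): now -sin(4*exp(x))/4.
Answer: -sin(4*exp(x))/4.


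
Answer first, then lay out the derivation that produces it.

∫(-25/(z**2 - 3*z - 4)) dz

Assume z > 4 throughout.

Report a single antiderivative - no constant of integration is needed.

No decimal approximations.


The answer is -5*log(z - 4) + 5*log(z + 1).
Step 1. Decompose ∫(-25/(z**2 - 3*z - 4)) dz by partial fractions, -25/(z**2 - 3*z - 4) = 5/(z + 1) - 5/(z - 4): now ∫(-5/(z - 4)) dz + ∫(5/(z + 1)) dz.
Step 2. Evaluate the standard form [assuming z > -1]: now 5*log(z + 1) + ∫(-5/(z - 4)) dz.
Step 3. Evaluate the standard form [assuming z > 4]: now -5*log(z - 4) + 5*log(z + 1).
Answer: -5*log(z - 4) + 5*log(z + 1).


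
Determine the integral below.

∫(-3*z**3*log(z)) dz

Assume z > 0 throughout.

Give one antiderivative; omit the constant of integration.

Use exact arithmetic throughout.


Answer: -3*z**4*log(z)/4 + 3*z**4/16.


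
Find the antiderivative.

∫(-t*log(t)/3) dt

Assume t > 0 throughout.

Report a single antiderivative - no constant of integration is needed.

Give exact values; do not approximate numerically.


Answer: -t**2*log(t)/6 + t**2/12.


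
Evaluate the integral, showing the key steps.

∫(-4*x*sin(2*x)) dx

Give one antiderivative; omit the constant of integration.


Step 1. Integrate ∫(-4*x*sin(2*x)) dx by parts with u = x, dv = (-4*sin(2*x)) dx, so v = 2*cos(2*x): now 2*x*cos(2*x) + ∫(-2*cos(2*x)) dx.
Step 2. Evaluate the standard form: now 2*x*cos(2*x) - sin(2*x).
Answer: 2*x*cos(2*x) - sin(2*x).


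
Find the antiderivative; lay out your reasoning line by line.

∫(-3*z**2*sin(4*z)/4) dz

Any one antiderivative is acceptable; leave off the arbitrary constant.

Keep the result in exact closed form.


Step 1. Integrate ∫(-3*z**2*sin(4*z)/4) dz by parts with u = z**2, dv = (-3*sin(4*z)/4) dz, so v = 3*cos(4*z)/16: now 3*z**2*cos(4*z)/16 + ∫(-3*z*cos(4*z)/8) dz.
Step 2. Integrate ∫(-3*z*cos(4*z)/8) dz by parts with u = z, dv = (-3*cos(4*z)/8) dz, so v = -3*sin(4*z)/32: now 3*z**2*cos(4*z)/16 - 3*z*sin(4*z)/32 + ∫(3*sin(4*z)/32) dz.
Step 3. Evaluate the standard form: now 3*z**2*cos(4*z)/16 - 3*z*sin(4*z)/32 - 3*cos(4*z)/128.
Answer: 3*z**2*cos(4*z)/16 - 3*z*sin(4*z)/32 - 3*cos(4*z)/128.


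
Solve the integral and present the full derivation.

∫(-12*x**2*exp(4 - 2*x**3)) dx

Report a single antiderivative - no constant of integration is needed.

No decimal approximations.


Step 1. Substitute u = x**3 - 2, turning ∫(-12*x**2*exp(4 - 2*x**3)) dx into ∫(-4*exp(-2*u)) du: now ∫(-4*exp(-2*u)) du.
Step 2. Evaluate the standard form: now 2*exp(-2*u).
Step 3. Substitute back u = x**3 - 2: now 2*exp(4 - 2*x**3).
Answer: 2*exp(4 - 2*x**3).


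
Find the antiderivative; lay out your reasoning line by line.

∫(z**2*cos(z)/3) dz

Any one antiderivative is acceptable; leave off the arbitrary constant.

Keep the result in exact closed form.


Step 1. Integrate ∫(z**2*cos(z)/3) dz by parts with u = z**2, dv = (cos(z)/3) dz, so v = sin(z)/3: now z**2*sin(z)/3 + ∫(-2*z*sin(z)/3) dz.
Step 2. Integrate ∫(-2*z*sin(z)/3) dz by parts with u = z, dv = (-2*sin(z)/3) dz, so v = 2*cos(z)/3: now z**2*sin(z)/3 + 2*z*cos(z)/3 + ∫(-2*cos(z)/3) dz.
Step 3. Evaluate the standard form: now z**2*sin(z)/3 + 2*z*cos(z)/3 - 2*sin(z)/3.
Answer: z**2*sin(z)/3 + 2*z*cos(z)/3 - 2*sin(z)/3.


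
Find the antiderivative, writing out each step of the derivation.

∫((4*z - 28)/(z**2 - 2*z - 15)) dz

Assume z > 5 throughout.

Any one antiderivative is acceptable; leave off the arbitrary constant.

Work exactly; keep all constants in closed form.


Step 1. Decompose ∫((4*z - 28)/(z**2 - 2*z - 15)) dz by partial fractions, (4*z - 28)/(z**2 - 2*z - 15) = 5/(z + 3) - 1/(z - 5): now ∫(-1/(z - 5)) dz + ∫(5/(z + 3)) dz.
Step 2. Evaluate the standard form [assuming z > 5]: now -log(z - 5) + ∫(5/(z + 3)) dz.
Step 3. Evaluate the standard form [assuming z > -3]: now -log(z - 5) + 5*log(z + 3).
Answer: -log(z - 5) + 5*log(z + 3).


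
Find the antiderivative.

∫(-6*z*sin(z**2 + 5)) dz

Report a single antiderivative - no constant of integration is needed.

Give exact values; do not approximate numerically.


Answer: 3*cos(z**2 + 5).


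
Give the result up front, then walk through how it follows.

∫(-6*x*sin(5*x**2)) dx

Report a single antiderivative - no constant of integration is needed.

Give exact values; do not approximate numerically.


The answer is 3*cos(5*x**2)/5.
Step 1. Substitute u = x**2, turning ∫(-6*x*sin(5*x**2)) dx into ∫(-3*sin(5*u)) du: now ∫(-3*sin(5*u)) du.
Step 2. Evaluate the standard form: now 3*cos(5*u)/5.
Step 3. Substitute back u = x**2: now 3*cos(5*x**2)/5.
Answer: 3*cos(5*x**2)/5.


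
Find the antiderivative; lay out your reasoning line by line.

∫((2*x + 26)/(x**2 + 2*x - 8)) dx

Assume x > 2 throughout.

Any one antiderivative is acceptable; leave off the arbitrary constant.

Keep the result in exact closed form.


Step 1. Decompose ∫((2*x + 26)/(x**2 + 2*x - 8)) dx by partial fractions, (2*x + 26)/(x**2 + 2*x - 8) = -3/(x + 4) + 5/(x - 2): now ∫(5/(x - 2)) dx + ∫(-3/(x + 4)) dx.
Step 2. Evaluate the standard form [assuming x > 2]: now 5*log(x - 2) + ∫(-3/(x + 4)) dx.
Step 3. Evaluate the standard form [assuming x > -4]: now 5*log(x - 2) - 3*log(x + 4).
Answer: 5*log(x - 2) - 3*log(x + 4).


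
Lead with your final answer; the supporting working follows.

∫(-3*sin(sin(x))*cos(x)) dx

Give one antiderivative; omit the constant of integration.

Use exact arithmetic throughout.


The answer is 3*cos(sin(x)).
Step 1. Substitute u = sin(x), turning ∫(-3*sin(sin(x))*cos(x)) dx into ∫(-3*sin(u)) du: now ∫(-3*sin(u)) du.
Step 2. Evaluate the standard form: now 3*cos(u).
Step 3. Substitute back u = sin(x): now 3*cos(sin(x)).
Answer: 3*cos(sin(x)).


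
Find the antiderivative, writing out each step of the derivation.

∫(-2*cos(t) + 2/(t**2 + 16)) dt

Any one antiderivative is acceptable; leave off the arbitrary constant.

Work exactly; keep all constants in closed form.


Step 1. Rewrite: now ∫(2/(t**2 + 16)) dt + ∫(-2*cos(t)) dt.
Step 2. Evaluate the standard form: now atan(t/4)/2 + ∫(-2*cos(t)) dt.
Step 3. Evaluate the standard form: now -2*sin(t) + atan(t/4)/2.
Answer: -2*sin(t) + atan(t/4)/2.


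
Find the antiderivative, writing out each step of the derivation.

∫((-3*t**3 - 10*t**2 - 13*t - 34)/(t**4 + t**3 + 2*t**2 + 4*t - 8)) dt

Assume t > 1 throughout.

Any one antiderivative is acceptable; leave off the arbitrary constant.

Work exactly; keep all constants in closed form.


Step 1. Decompose ∫((-3*t**3 - 10*t**2 - 13*t - 34)/(t**4 + t**3 + 2*t**2 + 4*t - 8)) dt by partial fractions, (-3*t**3 - 10*t**2 - 13*t - 34)/(t**4 + t**3 + 2*t**2 + 4*t - 8) = -1/(t**2 + 4) + 1/(t + 2) - 4/(t - 1): now ∫(-4/(t - 1)) dt + ∫(1/(t + 2)) dt + ∫(-1/(t**2 + 4)) dt.
Step 2. Evaluate the standard form [assuming t > -2]: now log(t + 2) + ∫(-4/(t - 1)) dt + ∫(-1/(t**2 + 4)) dt.
Step 3. Evaluate the standard form [assuming t > 1]: now -4*log(t - 1) + log(t + 2) + ∫(-1/(t**2 + 4)) dt.
Step 4. Evaluate the standard form: now -4*log(t - 1) + log(t + 2) - atan(t/2)/2.
Answer: -4*log(t - 1) + log(t + 2) - atan(t/2)/2.


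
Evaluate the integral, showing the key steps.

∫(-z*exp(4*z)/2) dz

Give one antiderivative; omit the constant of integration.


Step 1. Integrate ∫(-z*exp(4*z)/2) dz by parts with u = z, dv = (-exp(4*z)/2) dz, so v = -exp(4*z)/8: now -z*exp(4*z)/8 + ∫(exp(4*z)/8) dz.
Step 2. Evaluate the standard form: now -z*exp(4*z)/8 + exp(4*z)/32.
Answer: -z*exp(4*z)/8 + exp(4*z)/32.


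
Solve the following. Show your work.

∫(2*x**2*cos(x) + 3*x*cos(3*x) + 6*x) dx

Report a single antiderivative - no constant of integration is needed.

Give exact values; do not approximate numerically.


Step 1. Rewrite: now ∫(6*x) dx + ∫(3*x*cos(3*x)) dx + ∫(2*x**2*cos(x)) dx.
Step 2. Evaluate the standard form: now 3*x**2 + ∫(3*x*cos(3*x)) dx + ∫(2*x**2*cos(x)) dx.
Step 3. Integrate ∫(2*x**2*cos(x)) dx by parts with u = x**2, dv = (2*cos(x)) dx, so v = 2*sin(x): now 2*x**2*sin(x) + 3*x**2 + ∫(-4*x*sin(x)) dx + ∫(3*x*cos(3*x)) dx.
Step 4. Integrate ∫(-4*x*sin(x)) dx by parts with u = x, dv = (-4*sin(x)) dx, so v = 4*cos(x): now 2*x**2*sin(x) + 3*x**2 + 4*x*cos(x) + ∫(3*x*cos(3*x)) dx + ∫(-4*cos(x)) dx.
Step 5. Evaluate the standard form: now 2*x**2*sin(x) + 3*x**2 + 4*x*cos(x) - 4*sin(x) + ∫(3*x*cos(3*x)) dx.
Step 6. Integrate ∫(3*x*cos(3*x)) dx by parts with u = x, dv = (3*cos(3*x)) dx, so v = sin(3*x): now 2*x**2*sin(x) + 3*x**2 + x*sin(3*x) + 4*x*cos(x) - 4*sin(x) + ∫(-sin(3*x)) dx.
Step 7. Evaluate the standard form: now 2*x**2*sin(x) + 3*x**2 + x*sin(3*x) + 4*x*cos(x) - 4*sin(x) + cos(3*x)/3.
Answer: 2*x**2*sin(x) + 3*x**2 + x*sin(3*x) + 4*x*cos(x) - 4*sin(x) + cos(3*x)/3.


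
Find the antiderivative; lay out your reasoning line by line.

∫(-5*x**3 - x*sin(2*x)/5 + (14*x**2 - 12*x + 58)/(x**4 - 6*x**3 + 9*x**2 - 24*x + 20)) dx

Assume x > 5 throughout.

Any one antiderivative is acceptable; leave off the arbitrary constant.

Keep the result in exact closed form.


Step 1. Rewrite: now ∫(-5*x**3) dx + ∫(-x*sin(2*x)/5) dx + ∫((14*x**2 - 12*x + 58)/(x**4 - 6*x**3 + 9*x**2 - 24*x + 20)) dx.
Step 2. Integrate ∫(-x*sin(2*x)/5) dx by parts with u = x, dv = (-sin(2*x)/5) dx, so v = cos(2*x)/10: now x*cos(2*x)/10 + ∫(-5*x**3) dx + ∫((14*x**2 - 12*x + 58)/(x**4 - 6*x**3 + 9*x**2 - 24*x + 20)) dx + ∫(-cos(2*x)/10) dx.
Step 3. Evaluate the standard form: now x*cos(2*x)/10 - sin(2*x)/20 + ∫(-5*x**3) dx + ∫((14*x**2 - 12*x + 58)/(x**4 - 6*x**3 + 9*x**2 - 24*x + 20)) dx.
Step 4. Decompose ∫((14*x**2 - 12*x + 58)/(x**4 - 6*x**3 + 9*x**2 - 24*x + 20)) dx by partial fractions, (14*x**2 - 12*x + 58)/(x**4 - 6*x**3 + 9*x**2 - 24*x + 20) = 2/(x**2 + 4) - 3/(x - 1) + 3/(x - 5): now x*cos(2*x)/10 - sin(2*x)/20 + ∫(-5*x**3) dx + ∫(3/(x - 5)) dx + ∫(-3/(x - 1)) dx + ∫(2/(x**2 + 4)) dx.
Step 5. Evaluate the standard form [assuming x > 5]: now x*cos(2*x)/10 + 3*log(x - 5) - sin(2*x)/20 + ∫(-5*x**3) dx + ∫(-3/(x - 1)) dx + ∫(2/(x**2 + 4)) dx.
Step 6. Evaluate the standard form [assuming x > 1]: now x*cos(2*x)/10 + 3*log(x - 5) - 3*log(x - 1) - sin(2*x)/20 + ∫(-5*x**3) dx + ∫(2/(x**2 + 4)) dx.
Step 7. Evaluate the standard form: now x*cos(2*x)/10 + 3*log(x - 5) - 3*log(x - 1) - sin(2*x)/20 + atan(x/2) + ∫(-5*x**3) dx.
Step 8. Evaluate the standard form: now -5*x**4/4 + x*cos(2*x)/10 + 3*log(x - 5) - 3*log(x - 1) - sin(2*x)/20 + atan(x/2).
Answer: -5*x**4/4 + x*cos(2*x)/10 + 3*log(x - 5) - 3*log(x - 1) - sin(2*x)/20 + atan(x/2).


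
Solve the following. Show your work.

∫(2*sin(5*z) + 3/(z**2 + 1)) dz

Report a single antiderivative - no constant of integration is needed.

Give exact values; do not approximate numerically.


Step 1. Rewrite: now ∫(3/(z**2 + 1)) dz + ∫(2*sin(5*z)) dz.
Step 2. Evaluate the standard form: now 3*atan(z) + ∫(2*sin(5*z)) dz.
Step 3. Evaluate the standard form: now -2*cos(5*z)/5 + 3*atan(z).
Answer: -2*cos(5*z)/5 + 3*atan(z).


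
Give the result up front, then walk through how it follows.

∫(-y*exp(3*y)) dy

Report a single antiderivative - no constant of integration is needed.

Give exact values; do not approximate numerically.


The answer is -y*exp(3*y)/3 + exp(3*y)/9.
Step 1. Integrate ∫(-y*exp(3*y)) dy by parts with u = y, dv = (-exp(3*y)) dy, so v = -exp(3*y)/3: now -y*exp(3*y)/3 + ∫(exp(3*y)/3) dy.
Step 2. Evaluate the standard form: now -y*exp(3*y)/3 + exp(3*y)/9.
Answer: -y*exp(3*y)/3 + exp(3*y)/9.


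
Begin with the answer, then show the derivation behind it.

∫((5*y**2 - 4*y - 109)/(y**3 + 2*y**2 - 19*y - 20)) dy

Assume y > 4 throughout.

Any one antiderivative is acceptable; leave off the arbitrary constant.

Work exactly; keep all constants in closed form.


The answer is -log(y - 4) + 5*log(y + 1) + log(y + 5).
Step 1. Decompose ∫((5*y**2 - 4*y - 109)/(y**3 + 2*y**2 - 19*y - 20)) dy by partial fractions, (5*y**2 - 4*y - 109)/(y**3 + 2*y**2 - 19*y - 20) = 1/(y + 5) + 5/(y + 1) - 1/(y - 4): now ∫(-1/(y - 4)) dy + ∫(5/(y + 1)) dy + ∫(1/(y + 5)) dy.
Step 2. Evaluate the standard form [assuming y > 4]: now -log(y - 4) + ∫(5/(y + 1)) dy + ∫(1/(y + 5)) dy.
Step 3. Evaluate the standard form [assuming y > -1]: now -log(y - 4) + 5*log(y + 1) + ∫(1/(y + 5)) dy.
Step 4. Evaluate the standard form [assuming y > -5]: now -log(y - 4) + 5*log(y + 1) + log(y + 5).
Answer: -log(y - 4) + 5*log(y + 1) + log(y + 5).


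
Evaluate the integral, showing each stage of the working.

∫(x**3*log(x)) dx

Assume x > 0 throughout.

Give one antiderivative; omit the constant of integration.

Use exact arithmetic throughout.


Step 1. Integrate ∫(x**3*log(x)) dx by parts with u = log(x), dv = (x**3) dx, so v = x**4/4 [assuming x > 0]: now x**4*log(x)/4 + ∫(-x**3/4) dx.
Step 2. Evaluate the standard form: now x**4*log(x)/4 - x**4/16.
Answer: x**4*log(x)/4 - x**4/16.


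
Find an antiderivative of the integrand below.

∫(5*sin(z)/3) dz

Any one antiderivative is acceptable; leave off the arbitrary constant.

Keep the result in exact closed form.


Answer: -5*cos(z)/3.


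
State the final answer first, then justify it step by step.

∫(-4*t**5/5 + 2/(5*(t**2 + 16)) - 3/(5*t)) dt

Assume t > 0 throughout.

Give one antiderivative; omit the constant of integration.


The answer is -2*t**6/15 - 3*log(t)/5 + atan(t/4)/10.
Step 1. Rewrite: now ∫(-3/(5*t)) dt + ∫(-4*t**5/5) dt + ∫(2/(5*(t**2 + 16))) dt.
Step 2. Evaluate the standard form: now -2*t**6/15 + ∫(-3/(5*t)) dt + ∫(2/(5*(t**2 + 16))) dt.
Step 3. Evaluate the standard form [assuming t > 0]: now -2*t**6/15 - 3*log(t)/5 + ∫(2/(5*(t**2 + 16))) dt.
Step 4. Evaluate the standard form: now -2*t**6/15 - 3*log(t)/5 + atan(t/4)/10.
Answer: -2*t**6/15 - 3*log(t)/5 + atan(t/4)/10.


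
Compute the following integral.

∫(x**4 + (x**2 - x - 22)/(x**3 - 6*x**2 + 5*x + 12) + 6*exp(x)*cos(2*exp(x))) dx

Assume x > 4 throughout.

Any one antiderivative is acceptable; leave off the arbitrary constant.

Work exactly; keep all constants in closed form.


Answer: x**5/5 - 2*log(x - 4) + 4*log(x - 3) - log(x + 1) + 3*sin(2*exp(x)).


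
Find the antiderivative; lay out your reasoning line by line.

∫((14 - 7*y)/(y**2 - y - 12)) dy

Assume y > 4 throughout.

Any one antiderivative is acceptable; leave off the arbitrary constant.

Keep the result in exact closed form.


Step 1. Decompose ∫((14 - 7*y)/(y**2 - y - 12)) dy by partial fractions, (14 - 7*y)/(y**2 - y - 12) = -5/(y + 3) - 2/(y - 4): now ∫(-2/(y - 4)) dy + ∫(-5/(y + 3)) dy.
Step 2. Evaluate the standard form [assuming y > 4]: now -2*log(y - 4) + ∫(-5/(y + 3)) dy.
Step 3. Evaluate the standard form [assuming y > -3]: now -2*log(y - 4) - 5*log(y + 3).
Answer: -2*log(y - 4) - 5*log(y + 3).
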